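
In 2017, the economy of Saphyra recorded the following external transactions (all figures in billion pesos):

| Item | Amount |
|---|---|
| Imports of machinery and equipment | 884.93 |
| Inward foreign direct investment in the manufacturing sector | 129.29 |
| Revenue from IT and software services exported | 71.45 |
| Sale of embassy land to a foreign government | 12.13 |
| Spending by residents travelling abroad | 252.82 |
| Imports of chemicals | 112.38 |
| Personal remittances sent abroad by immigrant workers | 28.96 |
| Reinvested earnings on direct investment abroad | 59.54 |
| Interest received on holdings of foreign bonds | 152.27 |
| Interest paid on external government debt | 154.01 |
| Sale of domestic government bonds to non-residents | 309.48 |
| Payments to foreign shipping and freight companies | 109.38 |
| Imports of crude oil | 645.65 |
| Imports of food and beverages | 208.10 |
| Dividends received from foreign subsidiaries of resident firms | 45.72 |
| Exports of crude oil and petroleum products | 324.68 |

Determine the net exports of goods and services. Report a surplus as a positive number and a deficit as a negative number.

-1817.13

Goods: -112.38 + 324.68 - 208.10 - 645.65 - 884.93 = -1526.38
Services: 71.45 - 252.82 - 109.38 = -290.75
Trade balance = -1526.38 + (-290.75) = -1817.13
(Excluded from the trade balance — financial account: inward foreign direct investment in the manufacturing sector 129.29, sale of domestic government bonds to non-residents 309.48; capital account: sale of embassy land to a foreign government 12.13; secondary income: personal remittances sent abroad by immigrant workers 28.96; primary income: reinvested earnings on direct investment abroad 59.54, interest received on holdings of foreign bonds 152.27, interest paid on external government debt 154.01, dividends received from foreign subsidiaries of resident firms 45.72.)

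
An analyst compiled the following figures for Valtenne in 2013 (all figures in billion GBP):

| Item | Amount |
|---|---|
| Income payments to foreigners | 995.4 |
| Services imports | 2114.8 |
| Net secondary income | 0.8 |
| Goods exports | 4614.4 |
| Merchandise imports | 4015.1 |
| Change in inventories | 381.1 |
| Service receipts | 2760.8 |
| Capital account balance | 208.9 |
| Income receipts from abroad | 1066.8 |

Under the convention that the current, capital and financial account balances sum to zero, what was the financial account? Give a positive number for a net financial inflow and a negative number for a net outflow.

Goods balance = 4614.4 - 4015.1 = 599.3
Services balance = 2760.8 - 2114.8 = 646.0
Trade balance (goods + services) = 599.3 + 646.0 = 1245.3
Net primary income = 1066.8 - 995.4 = 71.4
Net secondary income = 0.8
Current account = 1245.3 + 71.4 + 0.8 = 1317.5
Financial account = -(1317.5 + 208.9) = -1526.4

-1526.4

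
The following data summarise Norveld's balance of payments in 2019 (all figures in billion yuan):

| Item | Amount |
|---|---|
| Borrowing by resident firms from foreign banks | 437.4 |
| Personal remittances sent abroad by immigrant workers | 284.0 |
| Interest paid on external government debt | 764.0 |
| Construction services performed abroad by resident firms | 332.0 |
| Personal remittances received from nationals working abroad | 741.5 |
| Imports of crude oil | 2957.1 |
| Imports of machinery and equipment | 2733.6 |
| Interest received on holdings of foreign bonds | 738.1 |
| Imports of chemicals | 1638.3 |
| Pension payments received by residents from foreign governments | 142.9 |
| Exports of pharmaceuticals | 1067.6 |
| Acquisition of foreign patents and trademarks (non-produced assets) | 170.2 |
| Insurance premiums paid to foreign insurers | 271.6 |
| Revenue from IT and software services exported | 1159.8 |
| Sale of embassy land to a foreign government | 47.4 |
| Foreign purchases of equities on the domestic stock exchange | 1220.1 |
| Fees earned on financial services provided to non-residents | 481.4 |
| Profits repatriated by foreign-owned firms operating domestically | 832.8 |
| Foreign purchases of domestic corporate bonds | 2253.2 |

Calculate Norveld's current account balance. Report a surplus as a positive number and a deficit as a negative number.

-4818.1

Goods: -2957.1 + 1067.6 - 2733.6 - 1638.3 = -6261.4
Services: 481.4 + 1159.8 - 271.6 + 332.0 = 1701.6
Primary income: 738.1 - 764.0 - 832.8 = -858.7
Secondary income: 142.9 + 741.5 - 284.0 = 600.4
Current account = (-6261.4) + 1701.6 + (-858.7) + 600.4 = -4818.1
(Excluded from the current account — financial account: borrowing by resident firms from foreign banks 437.4, foreign purchases of equities on the domestic stock exchange 1220.1, foreign purchases of domestic corporate bonds 2253.2; capital account: acquisition of foreign patents and trademarks (non-produced assets) 170.2, sale of embassy land to a foreign government 47.4.)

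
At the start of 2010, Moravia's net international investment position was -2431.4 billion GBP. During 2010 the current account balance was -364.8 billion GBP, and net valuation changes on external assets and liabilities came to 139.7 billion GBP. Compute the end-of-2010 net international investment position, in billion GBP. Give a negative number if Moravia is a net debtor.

Change in NIIP = current account + net valuation change = -364.8 + 139.7 = -225.1
End-of-year NIIP = -2431.4 + (-225.1) = -2656.5

-2656.5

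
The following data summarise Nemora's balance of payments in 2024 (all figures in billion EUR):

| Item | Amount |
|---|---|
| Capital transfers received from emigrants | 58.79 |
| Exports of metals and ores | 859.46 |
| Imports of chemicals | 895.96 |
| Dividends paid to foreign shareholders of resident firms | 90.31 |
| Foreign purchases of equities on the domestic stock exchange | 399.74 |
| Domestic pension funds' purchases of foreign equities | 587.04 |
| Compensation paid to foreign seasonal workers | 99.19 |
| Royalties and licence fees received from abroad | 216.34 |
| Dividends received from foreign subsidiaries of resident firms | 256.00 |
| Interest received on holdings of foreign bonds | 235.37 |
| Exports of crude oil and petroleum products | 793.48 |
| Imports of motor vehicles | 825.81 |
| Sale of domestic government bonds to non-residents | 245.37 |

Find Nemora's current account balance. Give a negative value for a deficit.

449.38

Goods: 859.46 - 895.96 - 825.81 + 793.48 = -68.83
Services: 216.34
Primary income: 235.37 - 90.31 - 99.19 + 256.00 = 301.87
Current account = (-68.83) + 216.34 + 301.87 = 449.38
(Excluded from the current account — capital account: capital transfers received from emigrants 58.79; financial account: foreign purchases of equities on the domestic stock exchange 399.74, domestic pension funds' purchases of foreign equities 587.04, sale of domestic government bonds to non-residents 245.37.)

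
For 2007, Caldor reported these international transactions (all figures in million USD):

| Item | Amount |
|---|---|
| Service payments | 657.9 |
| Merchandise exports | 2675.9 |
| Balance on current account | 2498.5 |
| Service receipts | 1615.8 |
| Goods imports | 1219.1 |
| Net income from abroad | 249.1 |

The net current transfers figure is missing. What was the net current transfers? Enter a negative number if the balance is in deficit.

Current account = goods balance + services balance + net primary income + net secondary income
Sum of the known components = 2663.8
Net current transfers = CA - (known components) = 2498.5 - 2663.8 = -165.3

-165.3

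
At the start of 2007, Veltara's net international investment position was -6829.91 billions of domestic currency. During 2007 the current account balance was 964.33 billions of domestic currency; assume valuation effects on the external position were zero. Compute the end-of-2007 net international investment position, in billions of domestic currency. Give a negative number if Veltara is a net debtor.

With no valuation effects, change in NIIP = current account = 964.33
End-of-year NIIP = -6829.91 + 964.33 = -5865.58

-5865.58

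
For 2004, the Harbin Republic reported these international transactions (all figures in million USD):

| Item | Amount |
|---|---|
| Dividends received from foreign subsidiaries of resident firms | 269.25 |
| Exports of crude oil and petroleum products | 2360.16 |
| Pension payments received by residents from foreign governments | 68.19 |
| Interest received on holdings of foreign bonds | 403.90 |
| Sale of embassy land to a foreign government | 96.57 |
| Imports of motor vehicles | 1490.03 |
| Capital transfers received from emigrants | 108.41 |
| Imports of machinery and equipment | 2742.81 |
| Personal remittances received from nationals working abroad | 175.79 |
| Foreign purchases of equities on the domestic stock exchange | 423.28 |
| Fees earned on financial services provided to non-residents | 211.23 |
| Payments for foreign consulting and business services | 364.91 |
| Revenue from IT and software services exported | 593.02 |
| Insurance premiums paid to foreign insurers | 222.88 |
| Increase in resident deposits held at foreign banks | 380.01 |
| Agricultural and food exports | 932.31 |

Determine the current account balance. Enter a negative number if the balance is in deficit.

193.22

Goods: 932.31 - 1490.03 + 2360.16 - 2742.81 = -940.37
Services: 211.23 - 222.88 + 593.02 - 364.91 = 216.46
Primary income: 403.90 + 269.25 = 673.15
Secondary income: 68.19 + 175.79 = 243.98
Current account = (-940.37) + 216.46 + 673.15 + 243.98 = 193.22
(Excluded from the current account — capital account: sale of embassy land to a foreign government 96.57, capital transfers received from emigrants 108.41; financial account: foreign purchases of equities on the domestic stock exchange 423.28, increase in resident deposits held at foreign banks 380.01.)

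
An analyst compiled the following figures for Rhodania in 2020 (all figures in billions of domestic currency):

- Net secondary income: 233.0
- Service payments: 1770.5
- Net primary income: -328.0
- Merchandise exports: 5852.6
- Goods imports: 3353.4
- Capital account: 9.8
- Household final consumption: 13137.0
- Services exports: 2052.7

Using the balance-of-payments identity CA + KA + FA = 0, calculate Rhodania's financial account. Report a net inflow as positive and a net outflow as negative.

-2696.2

Goods balance = 5852.6 - 3353.4 = 2499.2
Services balance = 2052.7 - 1770.5 = 282.2
Trade balance (goods + services) = 2499.2 + 282.2 = 2781.4
Net primary income = -328.0
Net secondary income = 233.0
Current account = 2781.4 + (-328.0) + 233.0 = 2686.4
Financial account = -(2686.4 + 9.8) = -2696.2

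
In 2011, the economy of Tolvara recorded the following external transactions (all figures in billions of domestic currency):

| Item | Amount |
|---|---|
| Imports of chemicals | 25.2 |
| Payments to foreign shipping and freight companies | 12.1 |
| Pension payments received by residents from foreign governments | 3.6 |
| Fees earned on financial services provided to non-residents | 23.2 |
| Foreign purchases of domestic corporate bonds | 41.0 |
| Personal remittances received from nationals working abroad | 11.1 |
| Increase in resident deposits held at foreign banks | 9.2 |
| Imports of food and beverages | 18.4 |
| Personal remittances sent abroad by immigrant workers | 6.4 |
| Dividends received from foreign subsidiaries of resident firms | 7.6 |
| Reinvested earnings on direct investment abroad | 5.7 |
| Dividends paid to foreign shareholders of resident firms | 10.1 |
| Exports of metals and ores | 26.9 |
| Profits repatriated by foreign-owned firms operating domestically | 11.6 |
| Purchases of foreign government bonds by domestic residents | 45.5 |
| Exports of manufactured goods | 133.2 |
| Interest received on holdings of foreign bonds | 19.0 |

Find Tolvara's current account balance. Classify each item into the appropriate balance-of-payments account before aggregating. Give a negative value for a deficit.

Goods: 26.9 - 18.4 + 133.2 - 25.2 = 116.5
Services: 23.2 - 12.1 = 11.1
Primary income: -11.6 - 10.1 + 7.6 + 5.7 + 19.0 = 10.6
Secondary income: -6.4 + 11.1 + 3.6 = 8.3
Current account = 116.5 + 11.1 + 10.6 + 8.3 = 146.5
(Excluded from the current account — financial account: foreign purchases of domestic corporate bonds 41.0, increase in resident deposits held at foreign banks 9.2, purchases of foreign government bonds by domestic residents 45.5.)

146.5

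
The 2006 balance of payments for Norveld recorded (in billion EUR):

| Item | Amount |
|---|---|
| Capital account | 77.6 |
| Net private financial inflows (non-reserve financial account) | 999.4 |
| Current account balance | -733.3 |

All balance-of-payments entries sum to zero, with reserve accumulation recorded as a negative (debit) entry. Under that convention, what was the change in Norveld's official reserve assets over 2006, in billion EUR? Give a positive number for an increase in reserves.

343.7

Official reserve transactions balance = -((-733.3) + 77.6 + 999.4) = -343.7
An accumulation of reserves is recorded as a debit (negative entry), so the change in the stock of reserves is the negative of that balance.
Change in official reserves = -(-343.7) = 343.7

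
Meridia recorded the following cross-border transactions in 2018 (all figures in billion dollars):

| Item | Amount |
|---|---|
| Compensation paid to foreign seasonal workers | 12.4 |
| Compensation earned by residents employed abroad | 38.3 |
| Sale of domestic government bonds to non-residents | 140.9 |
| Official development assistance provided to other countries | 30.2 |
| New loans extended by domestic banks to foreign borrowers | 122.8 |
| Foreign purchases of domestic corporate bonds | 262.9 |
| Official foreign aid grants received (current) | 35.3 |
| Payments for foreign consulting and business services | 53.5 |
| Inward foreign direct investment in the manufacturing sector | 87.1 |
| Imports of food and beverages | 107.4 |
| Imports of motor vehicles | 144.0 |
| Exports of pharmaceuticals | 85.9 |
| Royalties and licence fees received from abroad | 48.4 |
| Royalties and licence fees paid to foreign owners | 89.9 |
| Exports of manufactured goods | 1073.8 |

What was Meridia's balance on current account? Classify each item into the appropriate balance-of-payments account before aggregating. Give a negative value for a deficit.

844.3

Goods: -107.4 + 1073.8 + 85.9 - 144.0 = 908.3
Services: 48.4 - 89.9 - 53.5 = -95.0
Primary income: -12.4 + 38.3 = 25.9
Secondary income: 35.3 - 30.2 = 5.1
Current account = 908.3 + (-95.0) + 25.9 + 5.1 = 844.3
(Excluded from the current account — financial account: sale of domestic government bonds to non-residents 140.9, new loans extended by domestic banks to foreign borrowers 122.8, foreign purchases of domestic corporate bonds 262.9, inward foreign direct investment in the manufacturing sector 87.1.)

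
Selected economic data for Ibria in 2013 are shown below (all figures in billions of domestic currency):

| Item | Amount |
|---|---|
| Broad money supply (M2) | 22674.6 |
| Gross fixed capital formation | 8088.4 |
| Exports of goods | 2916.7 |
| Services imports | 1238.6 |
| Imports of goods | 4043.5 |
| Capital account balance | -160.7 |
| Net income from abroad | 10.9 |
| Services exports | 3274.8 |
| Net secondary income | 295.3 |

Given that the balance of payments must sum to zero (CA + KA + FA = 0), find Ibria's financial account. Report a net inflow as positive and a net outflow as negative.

Goods balance = 2916.7 - 4043.5 = -1126.8
Services balance = 3274.8 - 1238.6 = 2036.2
Trade balance (goods + services) = -1126.8 + 2036.2 = 909.4
Net primary income = 10.9
Net secondary income = 295.3
Current account = 909.4 + 10.9 + 295.3 = 1215.6
Financial account = -(1215.6 + (-160.7)) = -1054.9

-1054.9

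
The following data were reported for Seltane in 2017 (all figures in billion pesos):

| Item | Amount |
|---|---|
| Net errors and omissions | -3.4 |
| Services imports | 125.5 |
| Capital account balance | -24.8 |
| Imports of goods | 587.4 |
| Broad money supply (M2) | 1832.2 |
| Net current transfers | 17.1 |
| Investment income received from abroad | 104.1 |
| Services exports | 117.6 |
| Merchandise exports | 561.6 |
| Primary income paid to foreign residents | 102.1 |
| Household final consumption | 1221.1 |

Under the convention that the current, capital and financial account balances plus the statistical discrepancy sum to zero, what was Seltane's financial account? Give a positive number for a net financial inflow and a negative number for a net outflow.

Goods balance = 561.6 - 587.4 = -25.8
Services balance = 117.6 - 125.5 = -7.9
Trade balance (goods + services) = -25.8 + (-7.9) = -33.7
Net primary income = 104.1 - 102.1 = 2.0
Net secondary income = 17.1
Current account = -33.7 + 2.0 + 17.1 = -14.6
Financial account = -(-14.6 + (-24.8) + (-3.4)) = 42.8

42.8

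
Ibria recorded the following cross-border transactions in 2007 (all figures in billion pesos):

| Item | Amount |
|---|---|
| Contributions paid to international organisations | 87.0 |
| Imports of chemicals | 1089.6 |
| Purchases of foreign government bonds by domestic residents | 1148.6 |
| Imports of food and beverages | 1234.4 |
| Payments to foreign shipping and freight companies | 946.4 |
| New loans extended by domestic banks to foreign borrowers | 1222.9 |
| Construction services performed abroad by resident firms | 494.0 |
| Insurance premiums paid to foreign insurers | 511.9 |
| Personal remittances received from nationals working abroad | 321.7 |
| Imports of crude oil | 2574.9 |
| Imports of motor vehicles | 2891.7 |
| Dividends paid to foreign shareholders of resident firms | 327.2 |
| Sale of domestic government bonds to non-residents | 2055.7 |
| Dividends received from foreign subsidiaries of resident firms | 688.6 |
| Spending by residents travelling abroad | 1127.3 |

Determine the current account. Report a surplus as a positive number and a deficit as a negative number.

-9286.1

Goods: -1234.4 - 2891.7 - 1089.6 - 2574.9 = -7790.6
Services: -511.9 - 946.4 + 494.0 - 1127.3 = -2091.6
Primary income: -327.2 + 688.6 = 361.4
Secondary income: 321.7 - 87.0 = 234.7
Current account = (-7790.6) + (-2091.6) + 361.4 + 234.7 = -9286.1
(Excluded from the current account — financial account: purchases of foreign government bonds by domestic residents 1148.6, new loans extended by domestic banks to foreign borrowers 1222.9, sale of domestic government bonds to non-residents 2055.7.)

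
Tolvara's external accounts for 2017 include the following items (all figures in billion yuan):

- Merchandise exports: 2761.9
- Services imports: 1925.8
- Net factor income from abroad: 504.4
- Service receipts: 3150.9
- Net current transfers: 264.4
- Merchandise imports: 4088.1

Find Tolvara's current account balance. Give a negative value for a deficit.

Goods balance = 2761.9 - 4088.1 = -1326.2
Services balance = 3150.9 - 1925.8 = 1225.1
Trade balance (goods + services) = -1326.2 + 1225.1 = -101.1
Net primary income = 504.4
Net secondary income = 264.4
Current account = -101.1 + 504.4 + 264.4 = 667.7

667.7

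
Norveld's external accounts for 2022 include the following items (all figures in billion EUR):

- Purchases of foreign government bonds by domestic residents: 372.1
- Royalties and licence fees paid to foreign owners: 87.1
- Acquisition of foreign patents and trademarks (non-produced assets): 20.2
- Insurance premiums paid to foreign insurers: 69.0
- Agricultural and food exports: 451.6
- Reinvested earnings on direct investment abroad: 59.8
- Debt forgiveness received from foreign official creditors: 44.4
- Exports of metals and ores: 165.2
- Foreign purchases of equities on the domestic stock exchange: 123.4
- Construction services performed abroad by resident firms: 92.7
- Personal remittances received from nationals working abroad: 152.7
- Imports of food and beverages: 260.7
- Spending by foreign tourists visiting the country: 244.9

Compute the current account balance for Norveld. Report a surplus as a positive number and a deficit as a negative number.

Goods: 165.2 + 451.6 - 260.7 = 356.1
Services: 92.7 - 87.1 + 244.9 - 69.0 = 181.5
Primary income: 59.8
Secondary income: 152.7
Current account = 356.1 + 181.5 + 59.8 + 152.7 = 750.1
(Excluded from the current account — financial account: purchases of foreign government bonds by domestic residents 372.1, foreign purchases of equities on the domestic stock exchange 123.4; capital account: acquisition of foreign patents and trademarks (non-produced assets) 20.2, debt forgiveness received from foreign official creditors 44.4.)

750.1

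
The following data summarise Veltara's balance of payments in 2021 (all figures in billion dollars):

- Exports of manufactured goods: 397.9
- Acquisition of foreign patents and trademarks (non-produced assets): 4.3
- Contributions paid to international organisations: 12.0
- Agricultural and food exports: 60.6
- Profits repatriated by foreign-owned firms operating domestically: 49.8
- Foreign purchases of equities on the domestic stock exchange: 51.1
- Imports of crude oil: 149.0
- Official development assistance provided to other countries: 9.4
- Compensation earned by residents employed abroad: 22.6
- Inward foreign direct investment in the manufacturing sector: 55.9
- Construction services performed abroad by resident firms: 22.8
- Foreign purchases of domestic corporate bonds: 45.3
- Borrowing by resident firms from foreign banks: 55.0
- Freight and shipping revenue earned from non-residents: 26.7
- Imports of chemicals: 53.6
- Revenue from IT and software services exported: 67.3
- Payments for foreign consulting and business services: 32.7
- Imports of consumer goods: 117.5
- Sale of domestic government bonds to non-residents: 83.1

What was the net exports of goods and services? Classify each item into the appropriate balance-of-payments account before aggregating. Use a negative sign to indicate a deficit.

222.5

Goods: -53.6 - 149.0 - 117.5 + 60.6 + 397.9 = 138.4
Services: 67.3 - 32.7 + 26.7 + 22.8 = 84.1
Trade balance = 138.4 + 84.1 = 222.5
(Excluded from the trade balance — capital account: acquisition of foreign patents and trademarks (non-produced assets) 4.3; secondary income: contributions paid to international organisations 12.0, official development assistance provided to other countries 9.4; primary income: profits repatriated by foreign-owned firms operating domestically 49.8, compensation earned by residents employed abroad 22.6; financial account: foreign purchases of equities on the domestic stock exchange 51.1, inward foreign direct investment in the manufacturing sector 55.9, foreign purchases of domestic corporate bonds 45.3, borrowing by resident firms from foreign banks 55.0, sale of domestic government bonds to non-residents 83.1.)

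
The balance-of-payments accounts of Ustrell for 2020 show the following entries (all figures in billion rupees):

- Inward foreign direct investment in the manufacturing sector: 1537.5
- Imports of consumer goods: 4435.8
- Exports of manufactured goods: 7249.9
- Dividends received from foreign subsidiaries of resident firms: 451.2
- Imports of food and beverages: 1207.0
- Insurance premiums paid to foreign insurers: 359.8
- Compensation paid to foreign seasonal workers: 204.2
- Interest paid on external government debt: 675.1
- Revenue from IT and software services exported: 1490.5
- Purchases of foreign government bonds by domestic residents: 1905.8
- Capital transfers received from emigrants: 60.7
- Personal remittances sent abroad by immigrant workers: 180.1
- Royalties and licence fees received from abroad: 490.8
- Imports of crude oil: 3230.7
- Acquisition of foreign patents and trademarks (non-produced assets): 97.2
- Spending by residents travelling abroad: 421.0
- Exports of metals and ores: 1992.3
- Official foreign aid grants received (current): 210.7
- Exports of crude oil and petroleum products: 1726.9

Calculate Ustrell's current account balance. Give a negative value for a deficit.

Goods: -4435.8 + 7249.9 - 3230.7 + 1992.3 + 1726.9 - 1207.0 = 2095.6
Services: -421.0 + 490.8 - 359.8 + 1490.5 = 1200.5
Primary income: -675.1 + 451.2 - 204.2 = -428.1
Secondary income: -180.1 + 210.7 = 30.6
Current account = 2095.6 + 1200.5 + (-428.1) + 30.6 = 2898.6
(Excluded from the current account — financial account: inward foreign direct investment in the manufacturing sector 1537.5, purchases of foreign government bonds by domestic residents 1905.8; capital account: capital transfers received from emigrants 60.7, acquisition of foreign patents and trademarks (non-produced assets) 97.2.)

2898.6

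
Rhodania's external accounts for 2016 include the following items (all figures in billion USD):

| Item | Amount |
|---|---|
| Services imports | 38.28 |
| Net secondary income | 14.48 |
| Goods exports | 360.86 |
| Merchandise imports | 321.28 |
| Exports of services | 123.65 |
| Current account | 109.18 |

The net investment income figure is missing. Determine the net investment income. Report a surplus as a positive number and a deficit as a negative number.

Current account = goods balance + services balance + net primary income + net secondary income
Sum of the known components = 139.43
Net investment income = CA - (known components) = 109.18 - 139.43 = -30.25

-30.25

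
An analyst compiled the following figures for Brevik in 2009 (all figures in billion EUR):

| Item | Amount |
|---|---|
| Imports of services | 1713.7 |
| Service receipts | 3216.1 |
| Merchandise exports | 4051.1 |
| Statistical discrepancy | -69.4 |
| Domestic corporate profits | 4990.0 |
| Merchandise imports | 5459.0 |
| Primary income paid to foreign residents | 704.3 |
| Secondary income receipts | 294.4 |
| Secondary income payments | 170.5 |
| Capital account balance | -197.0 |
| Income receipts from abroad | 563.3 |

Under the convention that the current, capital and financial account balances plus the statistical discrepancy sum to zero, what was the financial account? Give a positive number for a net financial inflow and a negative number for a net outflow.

189.0

Goods balance = 4051.1 - 5459.0 = -1407.9
Services balance = 3216.1 - 1713.7 = 1502.4
Trade balance (goods + services) = -1407.9 + 1502.4 = 94.5
Net primary income = 563.3 - 704.3 = -141.0
Net secondary income = 294.4 - 170.5 = 123.9
Current account = 94.5 + (-141.0) + 123.9 = 77.4
Financial account = -(77.4 + (-197.0) + (-69.4)) = 189.0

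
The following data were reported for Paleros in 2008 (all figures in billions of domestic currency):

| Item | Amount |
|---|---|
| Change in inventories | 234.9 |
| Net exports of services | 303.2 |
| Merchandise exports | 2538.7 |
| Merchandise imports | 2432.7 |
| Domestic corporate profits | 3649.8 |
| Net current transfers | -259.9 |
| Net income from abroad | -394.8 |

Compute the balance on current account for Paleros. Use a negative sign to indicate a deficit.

Goods balance = 2538.7 - 2432.7 = 106.0
Services balance = 303.2
Trade balance (goods + services) = 106.0 + 303.2 = 409.2
Net primary income = -394.8
Net secondary income = -259.9
Current account = 409.2 + (-394.8) + (-259.9) = -245.5

-245.5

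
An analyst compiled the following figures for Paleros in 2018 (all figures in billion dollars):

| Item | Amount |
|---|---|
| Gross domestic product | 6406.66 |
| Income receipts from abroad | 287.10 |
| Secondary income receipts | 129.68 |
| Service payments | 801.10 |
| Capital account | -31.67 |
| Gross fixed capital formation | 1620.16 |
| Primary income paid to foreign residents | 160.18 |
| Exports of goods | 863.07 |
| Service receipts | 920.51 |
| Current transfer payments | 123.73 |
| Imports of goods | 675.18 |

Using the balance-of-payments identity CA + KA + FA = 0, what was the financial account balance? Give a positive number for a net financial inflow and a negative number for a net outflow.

-408.50

Goods balance = 863.07 - 675.18 = 187.89
Services balance = 920.51 - 801.10 = 119.41
Trade balance (goods + services) = 187.89 + 119.41 = 307.30
Net primary income = 287.10 - 160.18 = 126.92
Net secondary income = 129.68 - 123.73 = 5.95
Current account = 307.30 + 126.92 + 5.95 = 440.17
Financial account = -(440.17 + (-31.67)) = -408.50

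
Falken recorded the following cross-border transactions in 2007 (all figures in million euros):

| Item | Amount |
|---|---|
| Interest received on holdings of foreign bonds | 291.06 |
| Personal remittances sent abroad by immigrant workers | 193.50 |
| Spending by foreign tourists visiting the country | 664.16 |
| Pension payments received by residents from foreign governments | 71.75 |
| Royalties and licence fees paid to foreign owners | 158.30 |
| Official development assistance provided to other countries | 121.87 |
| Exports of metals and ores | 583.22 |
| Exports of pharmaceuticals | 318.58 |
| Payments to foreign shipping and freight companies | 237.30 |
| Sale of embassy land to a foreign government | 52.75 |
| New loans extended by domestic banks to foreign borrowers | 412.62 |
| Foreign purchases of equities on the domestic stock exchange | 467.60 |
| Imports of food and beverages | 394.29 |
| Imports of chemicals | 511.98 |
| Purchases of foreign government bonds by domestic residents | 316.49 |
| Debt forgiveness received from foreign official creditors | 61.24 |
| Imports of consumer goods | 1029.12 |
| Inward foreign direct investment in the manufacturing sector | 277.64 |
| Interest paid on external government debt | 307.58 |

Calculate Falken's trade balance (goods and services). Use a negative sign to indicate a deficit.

Goods: -394.29 - 1029.12 - 511.98 + 583.22 + 318.58 = -1033.59
Services: -158.30 - 237.30 + 664.16 = 268.56
Trade balance = -1033.59 + 268.56 = -765.03
(Excluded from the trade balance — primary income: interest received on holdings of foreign bonds 291.06, interest paid on external government debt 307.58; secondary income: personal remittances sent abroad by immigrant workers 193.50, pension payments received by residents from foreign governments 71.75, official development assistance provided to other countries 121.87; capital account: sale of embassy land to a foreign government 52.75, debt forgiveness received from foreign official creditors 61.24; financial account: new loans extended by domestic banks to foreign borrowers 412.62, foreign purchases of equities on the domestic stock exchange 467.60, purchases of foreign government bonds by domestic residents 316.49, inward foreign direct investment in the manufacturing sector 277.64.)

-765.03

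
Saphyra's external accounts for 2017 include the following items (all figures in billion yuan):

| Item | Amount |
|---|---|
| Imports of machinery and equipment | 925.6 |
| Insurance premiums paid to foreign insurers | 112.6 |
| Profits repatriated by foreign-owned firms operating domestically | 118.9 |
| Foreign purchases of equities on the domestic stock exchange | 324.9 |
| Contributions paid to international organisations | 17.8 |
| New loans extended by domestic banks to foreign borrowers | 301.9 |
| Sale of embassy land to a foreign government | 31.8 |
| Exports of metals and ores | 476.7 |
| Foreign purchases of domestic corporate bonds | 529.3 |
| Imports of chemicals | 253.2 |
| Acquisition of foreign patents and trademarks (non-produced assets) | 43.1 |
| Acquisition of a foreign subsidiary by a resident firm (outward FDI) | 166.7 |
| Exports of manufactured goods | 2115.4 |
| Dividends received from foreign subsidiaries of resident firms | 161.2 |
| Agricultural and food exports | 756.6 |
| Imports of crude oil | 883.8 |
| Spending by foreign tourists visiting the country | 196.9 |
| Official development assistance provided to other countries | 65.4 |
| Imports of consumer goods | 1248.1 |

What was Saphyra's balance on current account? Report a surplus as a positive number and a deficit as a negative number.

Goods: 756.6 - 253.2 + 2115.4 - 1248.1 + 476.7 - 883.8 - 925.6 = 38.0
Services: 196.9 - 112.6 = 84.3
Primary income: 161.2 - 118.9 = 42.3
Secondary income: -17.8 - 65.4 = -83.2
Current account = 38.0 + 84.3 + 42.3 + (-83.2) = 81.4
(Excluded from the current account — financial account: foreign purchases of equities on the domestic stock exchange 324.9, new loans extended by domestic banks to foreign borrowers 301.9, foreign purchases of domestic corporate bonds 529.3, acquisition of a foreign subsidiary by a resident firm (outward FDI) 166.7; capital account: sale of embassy land to a foreign government 31.8, acquisition of foreign patents and trademarks (non-produced assets) 43.1.)

81.4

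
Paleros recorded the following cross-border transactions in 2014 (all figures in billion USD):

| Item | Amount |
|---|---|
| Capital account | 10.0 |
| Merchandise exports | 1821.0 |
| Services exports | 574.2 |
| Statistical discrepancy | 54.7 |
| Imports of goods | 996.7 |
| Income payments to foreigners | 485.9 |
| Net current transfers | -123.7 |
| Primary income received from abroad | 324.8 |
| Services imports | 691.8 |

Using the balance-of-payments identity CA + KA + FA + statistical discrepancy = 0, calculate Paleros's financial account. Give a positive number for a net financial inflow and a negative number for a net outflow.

-486.6

Goods balance = 1821.0 - 996.7 = 824.3
Services balance = 574.2 - 691.8 = -117.6
Trade balance (goods + services) = 824.3 + (-117.6) = 706.7
Net primary income = 324.8 - 485.9 = -161.1
Net secondary income = -123.7
Current account = 706.7 + (-161.1) + (-123.7) = 421.9
Financial account = -(421.9 + 10.0 + 54.7) = -486.6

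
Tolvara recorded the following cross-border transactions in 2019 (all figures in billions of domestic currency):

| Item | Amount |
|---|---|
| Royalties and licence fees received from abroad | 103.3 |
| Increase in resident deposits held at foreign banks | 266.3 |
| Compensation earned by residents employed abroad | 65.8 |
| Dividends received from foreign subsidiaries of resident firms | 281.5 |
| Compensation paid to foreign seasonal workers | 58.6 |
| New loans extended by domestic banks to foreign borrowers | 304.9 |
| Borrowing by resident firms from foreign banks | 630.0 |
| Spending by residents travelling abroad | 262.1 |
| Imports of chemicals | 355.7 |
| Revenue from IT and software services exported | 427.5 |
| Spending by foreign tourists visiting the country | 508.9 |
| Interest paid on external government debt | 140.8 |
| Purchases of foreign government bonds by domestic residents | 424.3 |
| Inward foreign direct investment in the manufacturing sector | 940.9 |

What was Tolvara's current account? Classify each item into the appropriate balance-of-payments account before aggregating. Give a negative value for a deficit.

569.8

Goods: -355.7
Services: 427.5 - 262.1 + 508.9 + 103.3 = 777.6
Primary income: -58.6 - 140.8 + 281.5 + 65.8 = 147.9
Current account = (-355.7) + 777.6 + 147.9 = 569.8
(Excluded from the current account — financial account: increase in resident deposits held at foreign banks 266.3, new loans extended by domestic banks to foreign borrowers 304.9, borrowing by resident firms from foreign banks 630.0, purchases of foreign government bonds by domestic residents 424.3, inward foreign direct investment in the manufacturing sector 940.9.)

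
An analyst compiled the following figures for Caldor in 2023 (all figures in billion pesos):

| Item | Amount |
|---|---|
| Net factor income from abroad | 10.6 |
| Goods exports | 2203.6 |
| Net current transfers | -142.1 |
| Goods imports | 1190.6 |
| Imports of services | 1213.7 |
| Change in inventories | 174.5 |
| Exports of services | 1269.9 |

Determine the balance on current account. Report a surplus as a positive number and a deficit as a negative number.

Goods balance = 2203.6 - 1190.6 = 1013.0
Services balance = 1269.9 - 1213.7 = 56.2
Trade balance (goods + services) = 1013.0 + 56.2 = 1069.2
Net primary income = 10.6
Net secondary income = -142.1
Current account = 1069.2 + 10.6 + (-142.1) = 937.7

937.7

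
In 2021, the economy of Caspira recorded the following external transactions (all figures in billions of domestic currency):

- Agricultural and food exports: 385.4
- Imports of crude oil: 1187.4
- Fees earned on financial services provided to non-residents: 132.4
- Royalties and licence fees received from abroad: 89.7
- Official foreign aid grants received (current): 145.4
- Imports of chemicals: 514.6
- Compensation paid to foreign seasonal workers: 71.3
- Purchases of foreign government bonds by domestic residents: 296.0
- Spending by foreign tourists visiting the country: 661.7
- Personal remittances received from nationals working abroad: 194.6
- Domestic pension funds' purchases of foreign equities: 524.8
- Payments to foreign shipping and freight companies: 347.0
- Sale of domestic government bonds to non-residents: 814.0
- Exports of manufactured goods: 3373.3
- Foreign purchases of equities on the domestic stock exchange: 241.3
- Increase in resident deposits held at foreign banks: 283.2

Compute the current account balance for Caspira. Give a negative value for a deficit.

2862.2

Goods: -514.6 + 385.4 - 1187.4 + 3373.3 = 2056.7
Services: 89.7 + 132.4 - 347.0 + 661.7 = 536.8
Primary income: -71.3
Secondary income: 194.6 + 145.4 = 340.0
Current account = 2056.7 + 536.8 + (-71.3) + 340.0 = 2862.2
(Excluded from the current account — financial account: purchases of foreign government bonds by domestic residents 296.0, domestic pension funds' purchases of foreign equities 524.8, sale of domestic government bonds to non-residents 814.0, foreign purchases of equities on the domestic stock exchange 241.3, increase in resident deposits held at foreign banks 283.2.)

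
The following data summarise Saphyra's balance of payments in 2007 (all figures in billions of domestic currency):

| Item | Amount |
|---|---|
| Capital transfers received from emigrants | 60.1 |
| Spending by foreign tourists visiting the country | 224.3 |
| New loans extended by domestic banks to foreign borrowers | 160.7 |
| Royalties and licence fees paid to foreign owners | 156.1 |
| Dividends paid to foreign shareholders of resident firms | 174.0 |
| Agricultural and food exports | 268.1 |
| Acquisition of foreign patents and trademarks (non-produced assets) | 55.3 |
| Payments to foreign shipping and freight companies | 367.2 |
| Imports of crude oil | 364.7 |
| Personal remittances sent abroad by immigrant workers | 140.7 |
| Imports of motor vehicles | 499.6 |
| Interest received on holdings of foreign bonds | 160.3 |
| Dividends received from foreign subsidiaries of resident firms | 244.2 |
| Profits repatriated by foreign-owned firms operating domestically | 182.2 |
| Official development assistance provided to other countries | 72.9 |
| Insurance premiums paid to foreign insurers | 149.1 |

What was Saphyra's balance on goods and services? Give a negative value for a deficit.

Goods: 268.1 - 364.7 - 499.6 = -596.2
Services: -367.2 - 156.1 + 224.3 - 149.1 = -448.1
Trade balance = -596.2 + (-448.1) = -1044.3
(Excluded from the trade balance — capital account: capital transfers received from emigrants 60.1, acquisition of foreign patents and trademarks (non-produced assets) 55.3; financial account: new loans extended by domestic banks to foreign borrowers 160.7; primary income: dividends paid to foreign shareholders of resident firms 174.0, interest received on holdings of foreign bonds 160.3, dividends received from foreign subsidiaries of resident firms 244.2, profits repatriated by foreign-owned firms operating domestically 182.2; secondary income: personal remittances sent abroad by immigrant workers 140.7, official development assistance provided to other countries 72.9.)

-1044.3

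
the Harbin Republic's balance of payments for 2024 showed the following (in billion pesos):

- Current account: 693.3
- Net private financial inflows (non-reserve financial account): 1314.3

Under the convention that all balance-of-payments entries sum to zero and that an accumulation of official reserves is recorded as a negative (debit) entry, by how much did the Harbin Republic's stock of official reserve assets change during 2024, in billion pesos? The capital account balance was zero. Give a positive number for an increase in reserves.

Official reserve transactions balance = -(693.3 + 1314.3) = -2007.6
An accumulation of reserves is recorded as a debit (negative entry), so the change in the stock of reserves is the negative of that balance.
Change in official reserves = -(-2007.6) = 2007.6

2007.6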